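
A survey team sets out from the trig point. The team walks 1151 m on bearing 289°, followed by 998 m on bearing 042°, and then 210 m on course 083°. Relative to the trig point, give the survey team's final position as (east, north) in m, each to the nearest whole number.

(-212, 1142)

Leg 1 (289°, 1151 m): east 1151 sin 289° = -1088.29, north 1151 cos 289° = 374.73
Leg 2 (042°, 998 m): east 998 sin 42° = 667.79, north 998 cos 42° = 741.66
Leg 3 (083°, 210 m): east 210 sin 83° = 208.43, north 210 cos 83° = 25.59
Summing: -212.06 m east, 1141.98 m north → (-212, 1142).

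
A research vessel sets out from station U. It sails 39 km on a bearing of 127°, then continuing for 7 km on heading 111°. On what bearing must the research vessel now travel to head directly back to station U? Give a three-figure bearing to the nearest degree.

Leg 1 (127°, 39 km): east 39 sin 127° = 31.15, north 39 cos 127° = -23.47
Leg 2 (111°, 7 km): east 7 sin 111° = 6.54, north 7 cos 111° = -2.51
Net displacement: 37.68 east, -25.98 north. Direction back to start is (-37.68, 25.98): bearing = atan2(-37.68, 25.98) mod 360° = 304.58° ≈ 305°.

305°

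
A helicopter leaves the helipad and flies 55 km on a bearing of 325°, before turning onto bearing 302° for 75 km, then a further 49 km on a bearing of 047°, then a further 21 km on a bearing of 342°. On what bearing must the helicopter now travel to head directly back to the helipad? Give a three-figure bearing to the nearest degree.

Leg 1 (325°, 55 km): east 55 sin 325° = -31.55, north 55 cos 325° = 45.05
Leg 2 (302°, 75 km): east 75 sin 302° = -63.60, north 75 cos 302° = 39.74
Leg 3 (047°, 49 km): east 49 sin 47° = 35.84, north 49 cos 47° = 33.42
Leg 4 (342°, 21 km): east 21 sin 342° = -6.49, north 21 cos 342° = 19.97
Net displacement: -65.80 east, 138.19 north. Direction back to start is (65.80, -138.19): bearing = atan2(65.80, -138.19) mod 360° = 154.54° ≈ 155°.

155°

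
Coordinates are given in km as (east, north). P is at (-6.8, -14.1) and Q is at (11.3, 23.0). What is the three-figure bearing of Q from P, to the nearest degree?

026°

Δeast = 11.3 − -6.8 = 18.10; Δnorth = 23.0 − -14.1 = 37.10.
Bearing = atan2(Δeast, Δnorth) mod 360° = 26.01° ≈ 026°.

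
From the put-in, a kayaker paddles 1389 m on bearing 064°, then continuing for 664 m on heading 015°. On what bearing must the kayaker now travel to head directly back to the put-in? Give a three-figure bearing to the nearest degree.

Leg 1 (064°, 1389 m): east 1389 sin 64° = 1248.42, north 1389 cos 64° = 608.90
Leg 2 (015°, 664 m): east 664 sin 15° = 171.86, north 664 cos 15° = 641.37
Net displacement: 1420.28 east, 1250.27 north. Direction back to start is (-1420.28, -1250.27): bearing = atan2(-1420.28, -1250.27) mod 360° = 228.64° ≈ 229°.

229°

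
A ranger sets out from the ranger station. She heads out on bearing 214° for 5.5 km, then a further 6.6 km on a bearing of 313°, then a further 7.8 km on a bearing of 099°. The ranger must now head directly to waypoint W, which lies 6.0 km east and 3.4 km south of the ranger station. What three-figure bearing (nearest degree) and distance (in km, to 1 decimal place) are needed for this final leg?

Leg 1 (214°, 5.5 km): east 5.5 sin 214° = -3.08, north 5.5 cos 214° = -4.56
Leg 2 (313°, 6.6 km): east 6.6 sin 313° = -4.83, north 6.6 cos 313° = 4.50
Leg 3 (099°, 7.8 km): east 7.8 sin 99° = 7.70, north 7.8 cos 99° = -1.22
Current position: (-0.20, -1.28). Target: (6.0, -3.4). Remaining: Δeast = 6.20, Δnorth = -2.12.
Bearing = atan2(6.20, -2.12) mod 360° = 108.89°; distance = √((6.20)² + (-2.12)²) = 6.551 km.

109°, 6.6 km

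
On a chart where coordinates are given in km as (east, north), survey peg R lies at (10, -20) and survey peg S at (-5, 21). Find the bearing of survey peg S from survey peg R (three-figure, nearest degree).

340°

Δeast = -5 − 10 = -15.00; Δnorth = 21 − -20 = 41.00.
Bearing = atan2(Δeast, Δnorth) mod 360° = 339.90° ≈ 340°.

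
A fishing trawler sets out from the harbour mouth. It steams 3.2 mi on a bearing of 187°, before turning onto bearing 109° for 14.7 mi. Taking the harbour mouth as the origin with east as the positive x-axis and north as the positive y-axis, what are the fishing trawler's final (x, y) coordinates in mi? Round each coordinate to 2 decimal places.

(13.51, -7.96)

Leg 1 (187°, 3.2 mi): east 3.2 sin 187° = -0.39, north 3.2 cos 187° = -3.18
Leg 2 (109°, 14.7 mi): east 14.7 sin 109° = 13.90, north 14.7 cos 109° = -4.79
Summing: 13.51 mi east, -7.96 mi north → (13.51, -7.96).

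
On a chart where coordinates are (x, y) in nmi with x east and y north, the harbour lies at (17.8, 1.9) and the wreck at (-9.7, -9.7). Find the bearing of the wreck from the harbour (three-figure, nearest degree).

Δeast = -9.7 − 17.8 = -27.50; Δnorth = -9.7 − 1.9 = -11.60.
Bearing = atan2(Δeast, Δnorth) mod 360° = 247.13° ≈ 247°.

247°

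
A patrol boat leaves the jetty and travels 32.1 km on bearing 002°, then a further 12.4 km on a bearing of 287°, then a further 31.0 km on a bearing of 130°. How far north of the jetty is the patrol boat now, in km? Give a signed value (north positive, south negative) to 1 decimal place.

Leg 1 (002°, 32.1 km): east 32.1 sin 2° = 1.12, north 32.1 cos 2° = 32.08
Leg 2 (287°, 12.4 km): east 12.4 sin 287° = -11.86, north 12.4 cos 287° = 3.63
Leg 3 (130°, 31.0 km): east 31.0 sin 130° = 23.75, north 31.0 cos 130° = -19.93
Net north component: 15.78 km.

15.8 km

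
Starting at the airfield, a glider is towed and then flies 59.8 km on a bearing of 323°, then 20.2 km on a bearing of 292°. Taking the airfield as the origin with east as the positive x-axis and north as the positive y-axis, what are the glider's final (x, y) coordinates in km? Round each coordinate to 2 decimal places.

Leg 1 (323°, 59.8 km): east 59.8 sin 323° = -35.99, north 59.8 cos 323° = 47.76
Leg 2 (292°, 20.2 km): east 20.2 sin 292° = -18.73, north 20.2 cos 292° = 7.57
Summing: -54.72 km east, 55.33 km north → (-54.72, 55.33).

(-54.72, 55.33)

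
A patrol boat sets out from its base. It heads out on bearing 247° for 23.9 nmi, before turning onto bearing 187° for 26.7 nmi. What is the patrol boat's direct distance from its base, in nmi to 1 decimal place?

Leg 1 (247°, 23.9 nmi): east 23.9 sin 247° = -22.00, north 23.9 cos 247° = -9.34
Leg 2 (187°, 26.7 nmi): east 26.7 sin 187° = -3.25, north 26.7 cos 187° = -26.50
Net: -25.25 east, -35.84 north. Distance = √((-25.25)² + (-35.84)²) = 43.843 nmi.

43.8 nmi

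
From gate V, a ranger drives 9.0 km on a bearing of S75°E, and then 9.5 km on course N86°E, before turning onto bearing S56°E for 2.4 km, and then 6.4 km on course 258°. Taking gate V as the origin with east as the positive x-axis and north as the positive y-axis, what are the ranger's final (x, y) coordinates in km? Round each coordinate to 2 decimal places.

Leg 1 (S75°E, 9.0 km): east 9.0 sin 105° = 8.69, north 9.0 cos 105° = -2.33
Leg 2 (N86°E, 9.5 km): east 9.5 sin 86° = 9.48, north 9.5 cos 86° = 0.66
Leg 3 (S56°E, 2.4 km): east 2.4 sin 124° = 1.99, north 2.4 cos 124° = -1.34
Leg 4 (258°, 6.4 km): east 6.4 sin 258° = -6.26, north 6.4 cos 258° = -1.33
Summing: 13.90 km east, -4.34 km north → (13.90, -4.34).

(13.90, -4.34)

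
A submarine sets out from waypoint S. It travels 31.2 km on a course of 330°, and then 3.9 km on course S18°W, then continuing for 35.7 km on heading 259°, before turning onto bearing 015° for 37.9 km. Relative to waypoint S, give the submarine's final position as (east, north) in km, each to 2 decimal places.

Leg 1 (330°, 31.2 km): east 31.2 sin 330° = -15.60, north 31.2 cos 330° = 27.02
Leg 2 (S18°W, 3.9 km): east 3.9 sin 198° = -1.21, north 3.9 cos 198° = -3.71
Leg 3 (259°, 35.7 km): east 35.7 sin 259° = -35.04, north 35.7 cos 259° = -6.81
Leg 4 (015°, 37.9 km): east 37.9 sin 15° = 9.81, north 37.9 cos 15° = 36.61
Summing: -42.04 km east, 53.11 km north → (-42.04, 53.11).

(-42.04, 53.11)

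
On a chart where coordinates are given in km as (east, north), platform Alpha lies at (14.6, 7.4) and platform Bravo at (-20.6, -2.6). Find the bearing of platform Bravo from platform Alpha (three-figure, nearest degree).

254°

Δeast = -20.6 − 14.6 = -35.20; Δnorth = -2.6 − 7.4 = -10.00.
Bearing = atan2(Δeast, Δnorth) mod 360° = 254.14° ≈ 254°.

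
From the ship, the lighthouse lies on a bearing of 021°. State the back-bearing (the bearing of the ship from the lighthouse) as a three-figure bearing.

201°

Back-bearing = 021° + 180° = 201°.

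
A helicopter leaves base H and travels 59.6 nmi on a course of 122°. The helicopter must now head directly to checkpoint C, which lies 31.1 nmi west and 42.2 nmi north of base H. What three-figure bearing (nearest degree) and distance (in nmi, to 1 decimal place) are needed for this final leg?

Leg 1 (122°, 59.6 nmi): east 59.6 sin 122° = 50.54, north 59.6 cos 122° = -31.58
Current position: (50.54, -31.58). Target: (-31.1, 42.2). Remaining: Δeast = -81.64, Δnorth = 73.78.
Bearing = atan2(-81.64, 73.78) mod 360° = 312.10°; distance = √((-81.64)² + (73.78)²) = 110.044 nmi.

312°, 110.0 nmi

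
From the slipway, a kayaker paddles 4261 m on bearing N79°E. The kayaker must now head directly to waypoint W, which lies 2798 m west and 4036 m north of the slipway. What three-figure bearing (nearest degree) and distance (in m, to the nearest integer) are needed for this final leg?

295°, 7689 m

Leg 1 (N79°E, 4261 m): east 4261 sin 79° = 4182.71, north 4261 cos 79° = 813.04
Current position: (4182.71, 813.04). Target: (-2798, 4036). Remaining: Δeast = -6980.71, Δnorth = 3222.96.
Bearing = atan2(-6980.71, 3222.96) mod 360° = 294.78°; distance = √((-6980.71)² + (3222.96)²) = 7688.813 m.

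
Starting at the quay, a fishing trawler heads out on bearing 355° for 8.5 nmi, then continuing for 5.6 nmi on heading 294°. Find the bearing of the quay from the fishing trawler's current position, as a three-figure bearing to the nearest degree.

Leg 1 (355°, 8.5 nmi): east 8.5 sin 355° = -0.74, north 8.5 cos 355° = 8.47
Leg 2 (294°, 5.6 nmi): east 5.6 sin 294° = -5.12, north 5.6 cos 294° = 2.28
Net displacement: -5.86 east, 10.75 north. Direction back to start is (5.86, -10.75): bearing = atan2(5.86, -10.75) mod 360° = 151.41° ≈ 151°.

151°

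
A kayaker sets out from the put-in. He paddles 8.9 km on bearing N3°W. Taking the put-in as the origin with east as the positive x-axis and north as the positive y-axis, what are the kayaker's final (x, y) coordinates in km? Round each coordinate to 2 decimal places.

Leg 1 (N3°W, 8.9 km): east 8.9 sin 357° = -0.47, north 8.9 cos 357° = 8.89
Summing: -0.47 km east, 8.89 km north → (-0.47, 8.89).

(-0.47, 8.89)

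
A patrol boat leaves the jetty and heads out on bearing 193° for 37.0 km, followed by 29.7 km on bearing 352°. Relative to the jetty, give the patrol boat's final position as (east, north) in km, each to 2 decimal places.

Leg 1 (193°, 37.0 km): east 37.0 sin 193° = -8.32, north 37.0 cos 193° = -36.05
Leg 2 (352°, 29.7 km): east 29.7 sin 352° = -4.13, north 29.7 cos 352° = 29.41
Summing: -12.46 km east, -6.64 km north → (-12.46, -6.64).

(-12.46, -6.64)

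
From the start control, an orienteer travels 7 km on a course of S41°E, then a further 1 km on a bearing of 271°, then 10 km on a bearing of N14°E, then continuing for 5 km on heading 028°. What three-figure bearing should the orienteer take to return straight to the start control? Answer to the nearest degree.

Leg 1 (S41°E, 7 km): east 7 sin 139° = 4.59, north 7 cos 139° = -5.28
Leg 2 (271°, 1 km): east 1 sin 271° = -1.00, north 1 cos 271° = 0.02
Leg 3 (N14°E, 10 km): east 10 sin 14° = 2.42, north 10 cos 14° = 9.70
Leg 4 (028°, 5 km): east 5 sin 28° = 2.35, north 5 cos 28° = 4.41
Net displacement: 8.36 east, 8.85 north. Direction back to start is (-8.36, -8.85): bearing = atan2(-8.36, -8.85) mod 360° = 223.36° ≈ 223°.

223°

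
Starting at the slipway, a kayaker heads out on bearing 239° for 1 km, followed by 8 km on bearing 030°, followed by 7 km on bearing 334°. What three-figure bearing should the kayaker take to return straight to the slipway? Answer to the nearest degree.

180°

Leg 1 (239°, 1 km): east 1 sin 239° = -0.86, north 1 cos 239° = -0.52
Leg 2 (030°, 8 km): east 8 sin 30° = 4.00, north 8 cos 30° = 6.93
Leg 3 (334°, 7 km): east 7 sin 334° = -3.07, north 7 cos 334° = 6.29
Net displacement: 0.07 east, 12.70 north. Direction back to start is (-0.07, -12.70): bearing = atan2(-0.07, -12.70) mod 360° = 180.33° ≈ 180°.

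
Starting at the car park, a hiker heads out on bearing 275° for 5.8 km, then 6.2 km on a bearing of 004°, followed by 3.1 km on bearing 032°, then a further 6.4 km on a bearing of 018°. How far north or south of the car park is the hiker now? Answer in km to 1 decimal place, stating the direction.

15.4 km north

Leg 1 (275°, 5.8 km): east 5.8 sin 275° = -5.78, north 5.8 cos 275° = 0.51
Leg 2 (004°, 6.2 km): east 6.2 sin 4° = 0.43, north 6.2 cos 4° = 6.18
Leg 3 (032°, 3.1 km): east 3.1 sin 32° = 1.64, north 3.1 cos 32° = 2.63
Leg 4 (018°, 6.4 km): east 6.4 sin 18° = 1.98, north 6.4 cos 18° = 6.09
Net north component: 15.41 km.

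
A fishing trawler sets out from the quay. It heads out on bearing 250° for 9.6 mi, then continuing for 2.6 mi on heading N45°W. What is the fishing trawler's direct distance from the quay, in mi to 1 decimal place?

11.0 mi

Leg 1 (250°, 9.6 mi): east 9.6 sin 250° = -9.02, north 9.6 cos 250° = -3.28
Leg 2 (N45°W, 2.6 mi): east 2.6 sin 315° = -1.84, north 2.6 cos 315° = 1.84
Net: -10.86 east, -1.44 north. Distance = √((-10.86)² + (-1.44)²) = 10.955 mi.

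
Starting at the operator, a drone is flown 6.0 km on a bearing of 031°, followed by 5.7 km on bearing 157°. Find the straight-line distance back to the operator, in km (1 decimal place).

5.3 km

Leg 1 (031°, 6.0 km): east 6.0 sin 31° = 3.09, north 6.0 cos 31° = 5.14
Leg 2 (157°, 5.7 km): east 5.7 sin 157° = 2.23, north 5.7 cos 157° = -5.25
Net: 5.32 east, -0.10 north. Distance = √((5.32)² + (-0.10)²) = 5.318 km.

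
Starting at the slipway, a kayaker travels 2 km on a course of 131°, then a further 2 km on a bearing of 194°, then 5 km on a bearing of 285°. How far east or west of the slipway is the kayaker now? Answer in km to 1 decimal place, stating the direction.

3.8 km west

Leg 1 (131°, 2 km): east 2 sin 131° = 1.51, north 2 cos 131° = -1.31
Leg 2 (194°, 2 km): east 2 sin 194° = -0.48, north 2 cos 194° = -1.94
Leg 3 (285°, 5 km): east 5 sin 285° = -4.83, north 5 cos 285° = 1.29
Net east component: -3.80 km.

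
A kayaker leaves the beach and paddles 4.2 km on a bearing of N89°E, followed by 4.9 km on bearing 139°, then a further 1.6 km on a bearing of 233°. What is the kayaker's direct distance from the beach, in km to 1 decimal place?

Leg 1 (N89°E, 4.2 km): east 4.2 sin 89° = 4.20, north 4.2 cos 89° = 0.07
Leg 2 (139°, 4.9 km): east 4.9 sin 139° = 3.21, north 4.9 cos 139° = -3.70
Leg 3 (233°, 1.6 km): east 1.6 sin 233° = -1.28, north 1.6 cos 233° = -0.96
Net: 6.14 east, -4.59 north. Distance = √((6.14)² + (-4.59)²) = 7.662 km.

7.7 km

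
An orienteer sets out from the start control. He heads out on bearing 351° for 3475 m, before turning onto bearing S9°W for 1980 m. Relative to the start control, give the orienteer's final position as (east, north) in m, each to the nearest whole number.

Leg 1 (351°, 3475 m): east 3475 sin 351° = -543.61, north 3475 cos 351° = 3432.22
Leg 2 (S9°W, 1980 m): east 1980 sin 189° = -309.74, north 1980 cos 189° = -1955.62
Summing: -853.35 m east, 1476.59 m north → (-853, 1477).

(-853, 1477)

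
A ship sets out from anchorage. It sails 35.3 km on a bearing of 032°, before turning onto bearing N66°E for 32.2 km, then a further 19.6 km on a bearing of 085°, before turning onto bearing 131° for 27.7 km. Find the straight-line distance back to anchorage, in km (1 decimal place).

Leg 1 (032°, 35.3 km): east 35.3 sin 32° = 18.71, north 35.3 cos 32° = 29.94
Leg 2 (N66°E, 32.2 km): east 32.2 sin 66° = 29.42, north 32.2 cos 66° = 13.10
Leg 3 (085°, 19.6 km): east 19.6 sin 85° = 19.53, north 19.6 cos 85° = 1.71
Leg 4 (131°, 27.7 km): east 27.7 sin 131° = 20.91, north 27.7 cos 131° = -18.17
Net: 88.55 east, 26.57 north. Distance = √((88.55)² + (26.57)²) = 92.453 km.

92.5 km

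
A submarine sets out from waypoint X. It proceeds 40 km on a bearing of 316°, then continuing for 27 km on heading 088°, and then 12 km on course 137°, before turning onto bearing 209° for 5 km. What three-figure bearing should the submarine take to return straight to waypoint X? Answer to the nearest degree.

197°

Leg 1 (316°, 40 km): east 40 sin 316° = -27.79, north 40 cos 316° = 28.77
Leg 2 (088°, 27 km): east 27 sin 88° = 26.98, north 27 cos 88° = 0.94
Leg 3 (137°, 12 km): east 12 sin 137° = 8.18, north 12 cos 137° = -8.78
Leg 4 (209°, 5 km): east 5 sin 209° = -2.42, north 5 cos 209° = -4.37
Net displacement: 4.96 east, 16.57 north. Direction back to start is (-4.96, -16.57): bearing = atan2(-4.96, -16.57) mod 360° = 196.66° ≈ 197°.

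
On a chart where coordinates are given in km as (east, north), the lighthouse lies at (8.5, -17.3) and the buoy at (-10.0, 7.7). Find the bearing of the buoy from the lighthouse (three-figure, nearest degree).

Δeast = -10.0 − 8.5 = -18.50; Δnorth = 7.7 − -17.3 = 25.00.
Bearing = atan2(Δeast, Δnorth) mod 360° = 323.50° ≈ 323°.

323°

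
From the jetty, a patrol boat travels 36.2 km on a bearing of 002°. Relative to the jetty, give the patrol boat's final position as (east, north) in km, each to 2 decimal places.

Leg 1 (002°, 36.2 km): east 36.2 sin 2° = 1.26, north 36.2 cos 2° = 36.18
Summing: 1.26 km east, 36.18 km north → (1.26, 36.18).

(1.26, 36.18)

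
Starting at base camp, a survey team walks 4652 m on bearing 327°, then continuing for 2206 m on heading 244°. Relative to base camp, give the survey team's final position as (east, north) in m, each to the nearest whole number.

Leg 1 (327°, 4652 m): east 4652 sin 327° = -2533.66, north 4652 cos 327° = 3901.50
Leg 2 (244°, 2206 m): east 2206 sin 244° = -1982.74, north 2206 cos 244° = -967.05
Summing: -4516.40 m east, 2934.45 m north → (-4516, 2934).

(-4516, 2934)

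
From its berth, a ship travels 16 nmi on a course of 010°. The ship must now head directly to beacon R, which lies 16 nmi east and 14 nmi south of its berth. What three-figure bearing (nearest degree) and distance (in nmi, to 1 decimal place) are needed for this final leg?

156°, 32.6 nmi

Leg 1 (010°, 16 nmi): east 16 sin 10° = 2.78, north 16 cos 10° = 15.76
Current position: (2.78, 15.76). Target: (16, -14). Remaining: Δeast = 13.22, Δnorth = -29.76.
Bearing = atan2(13.22, -29.76) mod 360° = 156.04°; distance = √((13.22)² + (-29.76)²) = 32.562 nmi.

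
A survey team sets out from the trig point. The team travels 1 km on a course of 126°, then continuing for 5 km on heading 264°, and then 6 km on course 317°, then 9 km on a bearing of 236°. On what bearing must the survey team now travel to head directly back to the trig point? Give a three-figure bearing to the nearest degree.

Leg 1 (126°, 1 km): east 1 sin 126° = 0.81, north 1 cos 126° = -0.59
Leg 2 (264°, 5 km): east 5 sin 264° = -4.97, north 5 cos 264° = -0.52
Leg 3 (317°, 6 km): east 6 sin 317° = -4.09, north 6 cos 317° = 4.39
Leg 4 (236°, 9 km): east 9 sin 236° = -7.46, north 9 cos 236° = -5.03
Net displacement: -15.72 east, -1.76 north. Direction back to start is (15.72, 1.76): bearing = atan2(15.72, 1.76) mod 360° = 83.63° ≈ 084°.

084°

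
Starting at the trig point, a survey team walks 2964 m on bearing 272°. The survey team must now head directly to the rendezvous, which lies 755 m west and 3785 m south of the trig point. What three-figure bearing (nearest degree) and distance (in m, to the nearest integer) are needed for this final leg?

150°, 4471 m

Leg 1 (272°, 2964 m): east 2964 sin 272° = -2962.19, north 2964 cos 272° = 103.44
Current position: (-2962.19, 103.44). Target: (-755, -3785). Remaining: Δeast = 2207.19, Δnorth = -3888.44.
Bearing = atan2(2207.19, -3888.44) mod 360° = 150.42°; distance = √((2207.19)² + (-3888.44)²) = 4471.207 m.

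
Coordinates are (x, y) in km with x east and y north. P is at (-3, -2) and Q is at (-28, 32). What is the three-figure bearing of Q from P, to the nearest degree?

Δeast = -28 − -3 = -25.00; Δnorth = 32 − -2 = 34.00.
Bearing = atan2(Δeast, Δnorth) mod 360° = 323.67° ≈ 324°.

324°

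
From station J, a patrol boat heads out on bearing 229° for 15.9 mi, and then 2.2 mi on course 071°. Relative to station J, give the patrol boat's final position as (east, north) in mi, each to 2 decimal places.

Leg 1 (229°, 15.9 mi): east 15.9 sin 229° = -12.00, north 15.9 cos 229° = -10.43
Leg 2 (071°, 2.2 mi): east 2.2 sin 71° = 2.08, north 2.2 cos 71° = 0.72
Summing: -9.92 mi east, -9.72 mi north → (-9.92, -9.72).

(-9.92, -9.72)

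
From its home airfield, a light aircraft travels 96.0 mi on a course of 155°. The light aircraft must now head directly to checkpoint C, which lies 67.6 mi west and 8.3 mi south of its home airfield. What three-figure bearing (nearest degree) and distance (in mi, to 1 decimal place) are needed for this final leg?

Leg 1 (155°, 96.0 mi): east 96.0 sin 155° = 40.57, north 96.0 cos 155° = -87.01
Current position: (40.57, -87.01). Target: (-67.6, -8.3). Remaining: Δeast = -108.17, Δnorth = 78.71.
Bearing = atan2(-108.17, 78.71) mod 360° = 306.04°; distance = √((-108.17)² + (78.71)²) = 133.774 mi.

306°, 133.8 mi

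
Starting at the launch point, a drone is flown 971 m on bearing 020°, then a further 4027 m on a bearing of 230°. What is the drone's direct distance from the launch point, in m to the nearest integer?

Leg 1 (020°, 971 m): east 971 sin 20° = 332.10, north 971 cos 20° = 912.44
Leg 2 (230°, 4027 m): east 4027 sin 230° = -3084.86, north 4027 cos 230° = -2588.51
Net: -2752.76 east, -1676.06 north. Distance = √((-2752.76)² + (-1676.06)²) = 3222.868 m.

3223 m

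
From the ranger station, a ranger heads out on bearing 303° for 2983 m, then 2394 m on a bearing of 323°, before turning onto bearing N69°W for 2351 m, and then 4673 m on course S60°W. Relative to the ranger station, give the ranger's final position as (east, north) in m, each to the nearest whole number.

Leg 1 (303°, 2983 m): east 2983 sin 303° = -2501.75, north 2983 cos 303° = 1624.66
Leg 2 (323°, 2394 m): east 2394 sin 323° = -1440.75, north 2394 cos 323° = 1911.93
Leg 3 (N69°W, 2351 m): east 2351 sin 291° = -2194.85, north 2351 cos 291° = 842.52
Leg 4 (S60°W, 4673 m): east 4673 sin 240° = -4046.94, north 4673 cos 240° = -2336.50
Summing: -10184.28 m east, 2042.61 m north → (-10184, 2043).

(-10184, 2043)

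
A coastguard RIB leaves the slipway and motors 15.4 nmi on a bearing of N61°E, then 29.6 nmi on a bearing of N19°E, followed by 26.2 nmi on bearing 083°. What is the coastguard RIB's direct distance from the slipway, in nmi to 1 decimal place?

62.5 nmi

Leg 1 (N61°E, 15.4 nmi): east 15.4 sin 61° = 13.47, north 15.4 cos 61° = 7.47
Leg 2 (N19°E, 29.6 nmi): east 29.6 sin 19° = 9.64, north 29.6 cos 19° = 27.99
Leg 3 (083°, 26.2 nmi): east 26.2 sin 83° = 26.00, north 26.2 cos 83° = 3.19
Net: 49.11 east, 38.65 north. Distance = √((49.11)² + (38.65)²) = 62.493 nmi.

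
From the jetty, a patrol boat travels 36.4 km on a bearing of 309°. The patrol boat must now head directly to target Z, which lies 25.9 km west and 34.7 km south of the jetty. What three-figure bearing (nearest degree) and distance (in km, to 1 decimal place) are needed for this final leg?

Leg 1 (309°, 36.4 km): east 36.4 sin 309° = -28.29, north 36.4 cos 309° = 22.91
Current position: (-28.29, 22.91). Target: (-25.9, -34.7). Remaining: Δeast = 2.39, Δnorth = -57.61.
Bearing = atan2(2.39, -57.61) mod 360° = 177.63°; distance = √((2.39)² + (-57.61)²) = 57.657 km.

178°, 57.7 km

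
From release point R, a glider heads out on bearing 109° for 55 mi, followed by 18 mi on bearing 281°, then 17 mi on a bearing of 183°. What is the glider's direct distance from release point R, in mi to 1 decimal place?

45.9 mi

Leg 1 (109°, 55 mi): east 55 sin 109° = 52.00, north 55 cos 109° = -17.91
Leg 2 (281°, 18 mi): east 18 sin 281° = -17.67, north 18 cos 281° = 3.43
Leg 3 (183°, 17 mi): east 17 sin 183° = -0.89, north 17 cos 183° = -16.98
Net: 33.44 east, -31.45 north. Distance = √((33.44)² + (-31.45)²) = 45.908 mi.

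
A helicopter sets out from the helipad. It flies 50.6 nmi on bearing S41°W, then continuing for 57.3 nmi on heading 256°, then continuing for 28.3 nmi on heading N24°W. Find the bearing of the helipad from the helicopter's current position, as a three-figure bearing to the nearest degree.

Leg 1 (S41°W, 50.6 nmi): east 50.6 sin 221° = -33.20, north 50.6 cos 221° = -38.19
Leg 2 (256°, 57.3 nmi): east 57.3 sin 256° = -55.60, north 57.3 cos 256° = -13.86
Leg 3 (N24°W, 28.3 nmi): east 28.3 sin 336° = -11.51, north 28.3 cos 336° = 25.85
Net displacement: -100.31 east, -26.20 north. Direction back to start is (100.31, 26.20): bearing = atan2(100.31, 26.20) mod 360° = 75.36° ≈ 075°.

075°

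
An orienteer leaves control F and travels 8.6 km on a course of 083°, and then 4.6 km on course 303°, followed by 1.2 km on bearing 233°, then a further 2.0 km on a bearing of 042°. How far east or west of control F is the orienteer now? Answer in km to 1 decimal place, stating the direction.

Leg 1 (083°, 8.6 km): east 8.6 sin 83° = 8.54, north 8.6 cos 83° = 1.05
Leg 2 (303°, 4.6 km): east 4.6 sin 303° = -3.86, north 4.6 cos 303° = 2.51
Leg 3 (233°, 1.2 km): east 1.2 sin 233° = -0.96, north 1.2 cos 233° = -0.72
Leg 4 (042°, 2.0 km): east 2.0 sin 42° = 1.34, north 2.0 cos 42° = 1.49
Net east component: 5.06 km.

5.1 km east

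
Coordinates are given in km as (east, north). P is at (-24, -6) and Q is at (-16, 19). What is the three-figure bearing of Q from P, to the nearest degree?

Δeast = -16 − -24 = 8.00; Δnorth = 19 − -6 = 25.00.
Bearing = atan2(Δeast, Δnorth) mod 360° = 17.74° ≈ 018°.

018°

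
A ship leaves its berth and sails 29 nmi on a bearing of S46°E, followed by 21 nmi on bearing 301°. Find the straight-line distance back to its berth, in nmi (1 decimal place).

Leg 1 (S46°E, 29 nmi): east 29 sin 134° = 20.86, north 29 cos 134° = -20.15
Leg 2 (301°, 21 nmi): east 21 sin 301° = -18.00, north 21 cos 301° = 10.82
Net: 2.86 east, -9.33 north. Distance = √((2.86)² + (-9.33)²) = 9.758 nmi.

9.8 nmi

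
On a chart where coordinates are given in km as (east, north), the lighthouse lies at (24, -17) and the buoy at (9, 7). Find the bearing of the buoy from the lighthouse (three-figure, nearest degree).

328°

Δeast = 9 − 24 = -15.00; Δnorth = 7 − -17 = 24.00.
Bearing = atan2(Δeast, Δnorth) mod 360° = 327.99° ≈ 328°.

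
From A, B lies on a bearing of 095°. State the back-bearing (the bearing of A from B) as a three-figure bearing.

275°

Back-bearing = 095° + 180° = 275°.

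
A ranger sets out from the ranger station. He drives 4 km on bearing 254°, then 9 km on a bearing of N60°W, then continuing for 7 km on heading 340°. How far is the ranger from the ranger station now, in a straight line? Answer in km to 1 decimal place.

17.2 km

Leg 1 (254°, 4 km): east 4 sin 254° = -3.85, north 4 cos 254° = -1.10
Leg 2 (N60°W, 9 km): east 9 sin 300° = -7.79, north 9 cos 300° = 4.50
Leg 3 (340°, 7 km): east 7 sin 340° = -2.39, north 7 cos 340° = 6.58
Net: -14.03 east, 9.98 north. Distance = √((-14.03)² + (9.98)²) = 17.218 km.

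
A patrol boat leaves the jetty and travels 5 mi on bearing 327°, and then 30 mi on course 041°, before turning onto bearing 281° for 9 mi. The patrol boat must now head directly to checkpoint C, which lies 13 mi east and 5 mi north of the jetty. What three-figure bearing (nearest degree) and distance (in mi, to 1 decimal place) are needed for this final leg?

168°, 24.1 mi

Leg 1 (327°, 5 mi): east 5 sin 327° = -2.72, north 5 cos 327° = 4.19
Leg 2 (041°, 30 mi): east 30 sin 41° = 19.68, north 30 cos 41° = 22.64
Leg 3 (281°, 9 mi): east 9 sin 281° = -8.83, north 9 cos 281° = 1.72
Current position: (8.12, 28.55). Target: (13, 5). Remaining: Δeast = 4.88, Δnorth = -23.55.
Bearing = atan2(4.88, -23.55) mod 360° = 168.30°; distance = √((4.88)² + (-23.55)²) = 24.051 mi.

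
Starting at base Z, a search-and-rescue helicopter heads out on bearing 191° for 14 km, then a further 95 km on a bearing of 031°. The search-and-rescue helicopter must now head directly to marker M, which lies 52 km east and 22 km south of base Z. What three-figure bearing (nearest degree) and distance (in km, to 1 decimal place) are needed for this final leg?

176°, 89.9 km

Leg 1 (191°, 14 km): east 14 sin 191° = -2.67, north 14 cos 191° = -13.74
Leg 2 (031°, 95 km): east 95 sin 31° = 48.93, north 95 cos 31° = 81.43
Current position: (46.26, 67.69). Target: (52, -22). Remaining: Δeast = 5.74, Δnorth = -89.69.
Bearing = atan2(5.74, -89.69) mod 360° = 176.34°; distance = √((5.74)² + (-89.69)²) = 89.872 km.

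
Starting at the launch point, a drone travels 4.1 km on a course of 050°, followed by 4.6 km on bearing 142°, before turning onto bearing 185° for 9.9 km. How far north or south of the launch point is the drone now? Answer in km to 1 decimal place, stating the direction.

Leg 1 (050°, 4.1 km): east 4.1 sin 50° = 3.14, north 4.1 cos 50° = 2.64
Leg 2 (142°, 4.6 km): east 4.6 sin 142° = 2.83, north 4.6 cos 142° = -3.62
Leg 3 (185°, 9.9 km): east 9.9 sin 185° = -0.86, north 9.9 cos 185° = -9.86
Net north component: -10.85 km.

10.9 km south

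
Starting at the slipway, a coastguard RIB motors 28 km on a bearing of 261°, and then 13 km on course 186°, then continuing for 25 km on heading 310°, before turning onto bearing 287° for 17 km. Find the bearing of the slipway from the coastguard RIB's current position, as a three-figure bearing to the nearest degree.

Leg 1 (261°, 28 km): east 28 sin 261° = -27.66, north 28 cos 261° = -4.38
Leg 2 (186°, 13 km): east 13 sin 186° = -1.36, north 13 cos 186° = -12.93
Leg 3 (310°, 25 km): east 25 sin 310° = -19.15, north 25 cos 310° = 16.07
Leg 4 (287°, 17 km): east 17 sin 287° = -16.26, north 17 cos 287° = 4.97
Net displacement: -64.42 east, 3.73 north. Direction back to start is (64.42, -3.73): bearing = atan2(64.42, -3.73) mod 360° = 93.31° ≈ 093°.

093°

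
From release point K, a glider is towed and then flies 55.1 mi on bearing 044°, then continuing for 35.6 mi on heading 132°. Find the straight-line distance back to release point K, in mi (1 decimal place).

66.6 mi

Leg 1 (044°, 55.1 mi): east 55.1 sin 44° = 38.28, north 55.1 cos 44° = 39.64
Leg 2 (132°, 35.6 mi): east 35.6 sin 132° = 26.46, north 35.6 cos 132° = -23.82
Net: 64.73 east, 15.81 north. Distance = √((64.73)² + (15.81)²) = 66.635 mi.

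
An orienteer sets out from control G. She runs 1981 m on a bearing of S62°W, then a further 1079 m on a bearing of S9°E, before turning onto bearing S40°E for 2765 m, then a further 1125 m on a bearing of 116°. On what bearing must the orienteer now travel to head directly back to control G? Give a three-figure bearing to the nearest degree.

Leg 1 (S62°W, 1981 m): east 1981 sin 242° = -1749.12, north 1981 cos 242° = -930.02
Leg 2 (S9°E, 1079 m): east 1079 sin 171° = 168.79, north 1079 cos 171° = -1065.72
Leg 3 (S40°E, 2765 m): east 2765 sin 140° = 1777.31, north 2765 cos 140° = -2118.11
Leg 4 (116°, 1125 m): east 1125 sin 116° = 1011.14, north 1125 cos 116° = -493.17
Net displacement: 1208.12 east, -4607.02 north. Direction back to start is (-1208.12, 4607.02): bearing = atan2(-1208.12, 4607.02) mod 360° = 345.31° ≈ 345°.

345°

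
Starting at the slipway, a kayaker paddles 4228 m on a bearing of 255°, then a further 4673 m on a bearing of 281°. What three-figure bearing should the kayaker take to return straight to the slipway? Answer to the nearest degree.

Leg 1 (255°, 4228 m): east 4228 sin 255° = -4083.93, north 4228 cos 255° = -1094.29
Leg 2 (281°, 4673 m): east 4673 sin 281° = -4587.14, north 4673 cos 281° = 891.65
Net displacement: -8671.08 east, -202.64 north. Direction back to start is (8671.08, 202.64): bearing = atan2(8671.08, 202.64) mod 360° = 88.66° ≈ 089°.

089°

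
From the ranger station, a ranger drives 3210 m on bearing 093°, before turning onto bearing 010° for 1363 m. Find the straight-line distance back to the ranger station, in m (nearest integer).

Leg 1 (093°, 3210 m): east 3210 sin 93° = 3205.60, north 3210 cos 93° = -168.00
Leg 2 (010°, 1363 m): east 1363 sin 10° = 236.68, north 1363 cos 10° = 1342.29
Net: 3442.28 east, 1174.29 north. Distance = √((3442.28)² + (1174.29)²) = 3637.070 m.

3637 m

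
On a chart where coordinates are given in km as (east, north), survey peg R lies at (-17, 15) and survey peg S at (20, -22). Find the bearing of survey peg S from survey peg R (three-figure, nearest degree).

135°

Δeast = 20 − -17 = 37.00; Δnorth = -22 − 15 = -37.00.
Bearing = atan2(Δeast, Δnorth) mod 360° = 135.00° ≈ 135°.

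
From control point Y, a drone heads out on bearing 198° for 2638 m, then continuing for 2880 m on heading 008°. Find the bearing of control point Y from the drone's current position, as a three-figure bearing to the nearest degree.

130°

Leg 1 (198°, 2638 m): east 2638 sin 198° = -815.19, north 2638 cos 198° = -2508.89
Leg 2 (008°, 2880 m): east 2880 sin 8° = 400.82, north 2880 cos 8° = 2851.97
Net displacement: -414.37 east, 343.08 north. Direction back to start is (414.37, -343.08): bearing = atan2(414.37, -343.08) mod 360° = 129.62° ≈ 130°.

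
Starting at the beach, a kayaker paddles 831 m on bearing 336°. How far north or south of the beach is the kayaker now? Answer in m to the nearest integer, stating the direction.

Leg 1 (336°, 831 m): east 831 sin 336° = -338.00, north 831 cos 336° = 759.16
Net north component: 759.16 m.

759 m north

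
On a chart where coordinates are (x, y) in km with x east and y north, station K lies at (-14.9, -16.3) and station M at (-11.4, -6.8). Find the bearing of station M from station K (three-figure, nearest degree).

Δeast = -11.4 − -14.9 = 3.50; Δnorth = -6.8 − -16.3 = 9.50.
Bearing = atan2(Δeast, Δnorth) mod 360° = 20.22° ≈ 020°.

020°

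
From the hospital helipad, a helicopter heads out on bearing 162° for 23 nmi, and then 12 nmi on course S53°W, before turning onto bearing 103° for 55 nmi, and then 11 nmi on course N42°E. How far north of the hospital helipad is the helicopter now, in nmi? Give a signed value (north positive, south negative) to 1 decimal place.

Leg 1 (162°, 23 nmi): east 23 sin 162° = 7.11, north 23 cos 162° = -21.87
Leg 2 (S53°W, 12 nmi): east 12 sin 233° = -9.58, north 12 cos 233° = -7.22
Leg 3 (103°, 55 nmi): east 55 sin 103° = 53.59, north 55 cos 103° = -12.37
Leg 4 (N42°E, 11 nmi): east 11 sin 42° = 7.36, north 11 cos 42° = 8.17
Net north component: -33.29 nmi.

-33.3 nmi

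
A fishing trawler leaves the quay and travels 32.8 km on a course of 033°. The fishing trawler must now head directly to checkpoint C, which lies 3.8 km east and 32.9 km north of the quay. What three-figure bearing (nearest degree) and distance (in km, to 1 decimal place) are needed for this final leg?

291°, 15.1 km

Leg 1 (033°, 32.8 km): east 32.8 sin 33° = 17.86, north 32.8 cos 33° = 27.51
Current position: (17.86, 27.51). Target: (3.8, 32.9). Remaining: Δeast = -14.06, Δnorth = 5.39.
Bearing = atan2(-14.06, 5.39) mod 360° = 290.97°; distance = √((-14.06)² + (5.39)²) = 15.062 km.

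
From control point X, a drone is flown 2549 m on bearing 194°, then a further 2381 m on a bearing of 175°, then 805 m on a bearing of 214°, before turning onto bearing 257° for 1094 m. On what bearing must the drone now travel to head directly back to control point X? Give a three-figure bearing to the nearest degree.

Leg 1 (194°, 2549 m): east 2549 sin 194° = -616.66, north 2549 cos 194° = -2473.28
Leg 2 (175°, 2381 m): east 2381 sin 175° = 207.52, north 2381 cos 175° = -2371.94
Leg 3 (214°, 805 m): east 805 sin 214° = -450.15, north 805 cos 214° = -667.38
Leg 4 (257°, 1094 m): east 1094 sin 257° = -1065.96, north 1094 cos 257° = -246.10
Net displacement: -1925.25 east, -5758.70 north. Direction back to start is (1925.25, 5758.70): bearing = atan2(1925.25, 5758.70) mod 360° = 18.49° ≈ 018°.

018°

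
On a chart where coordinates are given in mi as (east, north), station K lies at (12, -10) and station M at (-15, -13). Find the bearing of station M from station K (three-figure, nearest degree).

264°

Δeast = -15 − 12 = -27.00; Δnorth = -13 − -10 = -3.00.
Bearing = atan2(Δeast, Δnorth) mod 360° = 263.66° ≈ 264°.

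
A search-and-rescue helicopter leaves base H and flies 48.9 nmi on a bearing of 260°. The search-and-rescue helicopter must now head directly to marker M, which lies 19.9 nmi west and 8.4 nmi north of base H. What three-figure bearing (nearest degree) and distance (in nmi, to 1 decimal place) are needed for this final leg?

059°, 32.9 nmi

Leg 1 (260°, 48.9 nmi): east 48.9 sin 260° = -48.16, north 48.9 cos 260° = -8.49
Current position: (-48.16, -8.49). Target: (-19.9, 8.4). Remaining: Δeast = 28.26, Δnorth = 16.89.
Bearing = atan2(28.26, 16.89) mod 360° = 59.13°; distance = √((28.26)² + (16.89)²) = 32.921 nmi.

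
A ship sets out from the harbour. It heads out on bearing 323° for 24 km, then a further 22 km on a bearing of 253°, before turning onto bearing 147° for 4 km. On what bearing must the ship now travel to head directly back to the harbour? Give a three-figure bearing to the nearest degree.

106°

Leg 1 (323°, 24 km): east 24 sin 323° = -14.44, north 24 cos 323° = 19.17
Leg 2 (253°, 22 km): east 22 sin 253° = -21.04, north 22 cos 253° = -6.43
Leg 3 (147°, 4 km): east 4 sin 147° = 2.18, north 4 cos 147° = -3.35
Net displacement: -33.30 east, 9.38 north. Direction back to start is (33.30, -9.38): bearing = atan2(33.30, -9.38) mod 360° = 105.73° ≈ 106°.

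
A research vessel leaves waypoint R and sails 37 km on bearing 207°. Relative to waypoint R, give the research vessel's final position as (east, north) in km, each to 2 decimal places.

(-16.80, -32.97)

Leg 1 (207°, 37 km): east 37 sin 207° = -16.80, north 37 cos 207° = -32.97
Summing: -16.80 km east, -32.97 km north → (-16.80, -32.97).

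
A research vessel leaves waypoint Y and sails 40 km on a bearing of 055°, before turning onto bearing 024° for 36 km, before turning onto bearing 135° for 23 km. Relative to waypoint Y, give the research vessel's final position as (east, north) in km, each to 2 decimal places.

(63.67, 39.57)

Leg 1 (055°, 40 km): east 40 sin 55° = 32.77, north 40 cos 55° = 22.94
Leg 2 (024°, 36 km): east 36 sin 24° = 14.64, north 36 cos 24° = 32.89
Leg 3 (135°, 23 km): east 23 sin 135° = 16.26, north 23 cos 135° = -16.26
Summing: 63.67 km east, 39.57 km north → (63.67, 39.57).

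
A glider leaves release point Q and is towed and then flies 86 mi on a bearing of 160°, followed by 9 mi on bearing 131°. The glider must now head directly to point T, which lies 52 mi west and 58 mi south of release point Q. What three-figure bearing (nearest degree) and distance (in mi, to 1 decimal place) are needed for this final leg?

288°, 92.8 mi

Leg 1 (160°, 86 mi): east 86 sin 160° = 29.41, north 86 cos 160° = -80.81
Leg 2 (131°, 9 mi): east 9 sin 131° = 6.79, north 9 cos 131° = -5.90
Current position: (36.21, -86.72). Target: (-52, -58). Remaining: Δeast = -88.21, Δnorth = 28.72.
Bearing = atan2(-88.21, 28.72) mod 360° = 288.03°; distance = √((-88.21)² + (28.72)²) = 92.763 mi.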